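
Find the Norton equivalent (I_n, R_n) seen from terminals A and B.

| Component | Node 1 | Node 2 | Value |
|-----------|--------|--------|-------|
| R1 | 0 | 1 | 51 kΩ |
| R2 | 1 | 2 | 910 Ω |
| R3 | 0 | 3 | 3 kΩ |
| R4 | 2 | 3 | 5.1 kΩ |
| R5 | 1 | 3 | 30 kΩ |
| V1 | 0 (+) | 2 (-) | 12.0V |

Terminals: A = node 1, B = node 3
Find the Thévenin equivalent first; then I_n = V_th/R_th and R_n = R_th.
Step 1 — V_th is the open-circuit voltage V_A - V_B (nothing connected across the terminals).
Nodal analysis, taking node 2 as the 0 V reference.
Source V1 fixes V_0 = 12 V.
KCL at each unknown node (sum of currents leaving = 0; resistances in Ω):
  Node 1: (V_1 - 12)/51000 + (V_1 - 0)/910 + (V_1 - V_3)/30000 = 0
  Node 3: (V_3 - 12)/3000 + (V_3 - 0)/5100 + (V_3 - V_1)/30000 = 0
Collecting terms (coefficients in siemens):
  0.001152·V_1 - 0.00003333·V_3 = 0.0002353
  0.0005627·V_3 - 0.00003333·V_1 = 0.004
Determinant D = (0.001152)(0.0005627) - (-0.00003333)(-0.00003333) = 0.0000006471
V_1 = [(0.0002353)(0.0005627) - (-0.00003333)(0.004)]/D = 0.4107 V
V_3 = [(0.001152)(0.004) - (0.0002353)(-0.00003333)]/D = 7.132 V
V_th = V_1 - V_3 = 0.4107 - 7.132 = -6.722 V
Step 2 — R_th: zero the source — replace V1 by a short circuit (node 2 merges into node 0) — and find the resistance seen between A (node 1) and B (node 3).
Reduce the network between node 1 (A) and node 3 (B) by series/parallel combination:
  Rp1 = R1 ‖ R2 (parallel, both between nodes 0 and 1) = 1/(1/51000 + 1/910) = 894 Ω
  Rp2 = R3 ‖ R4 (parallel, both between nodes 0 and 3) = 1/(1/3000 + 1/5100) = 1889 Ω
  Rs1 = Rp1 + Rp2 (series, joined only at node 0) = 894 + 1889 = 2783 Ω
  Rp3 = R5 ‖ Rs1 (parallel, both between nodes 1 and 3) = 1/(1/30000 + 1/2783) = 2547 Ω
R_th = 2.547 kΩ
I_n = V_th/R_th = -6.722/2547 = -0.002639 A, and R_n = R_th = 2.547 kΩ

Final answer: I_n = -0.002639 A, R_n = 2.547 kΩ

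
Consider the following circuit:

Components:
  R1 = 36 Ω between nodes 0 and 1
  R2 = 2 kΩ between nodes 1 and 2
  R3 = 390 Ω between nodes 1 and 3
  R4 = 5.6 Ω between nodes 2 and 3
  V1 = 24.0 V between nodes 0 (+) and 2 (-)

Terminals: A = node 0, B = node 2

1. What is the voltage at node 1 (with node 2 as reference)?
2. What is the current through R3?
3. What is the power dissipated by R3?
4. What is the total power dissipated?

Nodal analysis, taking node 2 as the 0 V reference.
Source V1 fixes V_0 = 24 V.
KCL at each unknown node (sum of currents leaving = 0; resistances in Ω):
  Node 1: (V_1 - 24)/36 + (V_1 - 0)/2000 + (V_1 - V_3)/390 = 0
  Node 3: (V_3 - V_1)/390 + (V_3 - 0)/5.6 = 0
Collecting terms (coefficients in siemens):
  0.03084·V_1 - 0.002564·V_3 = 0.6667
  0.1811·V_3 - 0.002564·V_1 = 0
Determinant D = (0.03084)(0.1811) - (-0.002564)(-0.002564) = 0.00558
V_1 = [(0.6667)(0.1811) - (-0.002564)(0)]/D = 21.64 V
V_3 = [(0.03084)(0) - (0.6667)(-0.002564)]/D = 0.3063 V
Part 1:
  Read off the nodal solution: V_1 = 21.64 V
Part 2:
  I_R3 = (V_1 - V_3)/R3 = (21.64 - 0.3063)/390 = 0.0547 A
  Magnitude: I_R3 = 0.0547 A
Part 3:
  I_R3 = (V_1 - V_3)/R3 = (21.64 - 0.3063)/390 = 0.0547 A
  P_R3 = I_R3² × R3 = (0.0547)² × 390 = 1.167 W
Part 4:
  Power in each resistor, P = (ΔV)²/R:
    P_R1 = (24 - 21.64)²/36 = 0.1546 W
    P_R2 = (21.64 - 0)²/2000 = 0.2342 W
    P_R3 = (21.64 - 0.3063)²/390 = 1.167 W
    P_R4 = (0 - 0.3063)²/5.6 = 0.01676 W
  P_total = P_R1 + P_R2 + P_R3 + P_R4 = 1.573 W

Final answers:
1. V_1 = 21.64 V
2. I_R3 = 0.0547 A
3. P_R3 = 1.167 W
4. P_total = 1.573 W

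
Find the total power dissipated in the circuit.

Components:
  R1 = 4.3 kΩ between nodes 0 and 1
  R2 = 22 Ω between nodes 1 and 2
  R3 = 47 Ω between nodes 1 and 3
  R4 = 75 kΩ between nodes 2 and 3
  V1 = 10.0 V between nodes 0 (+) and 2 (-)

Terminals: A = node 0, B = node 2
Nodal analysis, taking node 2 as the 0 V reference.
Source V1 fixes V_0 = 10 V.
KCL at each unknown node (sum of currents leaving = 0; resistances in Ω):
  Node 1: (V_1 - 10)/4300 + (V_1 - 0)/22 + (V_1 - V_3)/47 = 0
  Node 3: (V_3 - V_1)/47 + (V_3 - 0)/75000 = 0
Collecting terms (coefficients in siemens):
  0.06696·V_1 - 0.02128·V_3 = 0.002326
  0.02129·V_3 - 0.02128·V_1 = 0
Determinant D = (0.06696)(0.02129) - (-0.02128)(-0.02128) = 0.000973
V_1 = [(0.002326)(0.02129) - (-0.02128)(0)]/D = 0.05089 V
V_3 = [(0.06696)(0) - (0.002326)(-0.02128)]/D = 0.05086 V
Power in each resistor, P = (ΔV)²/R:
  P_R1 = (10 - 0.05089)²/4300 = 0.02302 W
  P_R2 = (0.05089 - 0)²/22 = 0.0001177 W
  P_R3 = (0.05089 - 0.05086)²/47 = 0.00000000002161 W
  P_R4 = (0 - 0.05086)²/75000 = 0.00000003448 W
P_total = P_R1 + P_R2 + P_R3 + P_R4 = 0.02314 W

Final answer: 0.02314 W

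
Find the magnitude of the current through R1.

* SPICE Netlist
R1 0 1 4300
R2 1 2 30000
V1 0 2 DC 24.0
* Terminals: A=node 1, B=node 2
Nodal analysis, taking node 2 as the 0 V reference.
Source V1 fixes V_0 = 24 V.
KCL at each unknown node (sum of currents leaving = 0; resistances in Ω):
  Node 1: (V_1 - 24)/4300 + (V_1 - 0)/30000 = 0
Collecting terms: 0.0002659 × V_1 = 0.005581  =>  V_1 = 20.99 V
I_R1 = (V_0 - V_1)/R1 = (24 - 20.99)/4300 = 0.0006997 A
|I_R1| = 0.0006997 A

Final answer: |I_R1| = 0.0006997 A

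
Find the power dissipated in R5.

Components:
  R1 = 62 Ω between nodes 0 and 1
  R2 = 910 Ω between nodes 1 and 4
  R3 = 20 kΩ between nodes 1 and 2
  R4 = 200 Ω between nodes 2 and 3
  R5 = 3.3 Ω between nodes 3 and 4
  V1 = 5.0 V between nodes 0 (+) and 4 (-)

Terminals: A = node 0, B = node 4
Nodal analysis, taking node 4 as the 0 V reference.
Source V1 fixes V_0 = 5 V.
KCL at each unknown node (sum of currents leaving = 0; resistances in Ω):
  Node 1: (V_1 - 5)/62 + (V_1 - 0)/910 + (V_1 - V_2)/20000 = 0
  Node 2: (V_2 - V_1)/20000 + (V_2 - V_3)/200 = 0
  Node 3: (V_3 - V_2)/200 + (V_3 - 0)/3.3 = 0
Collecting terms (coefficients in siemens):
  0.01728·V_1 - 0.00005·V_2 = 0.08065
  0.00505·V_2 - 0.00005·V_1 - 0.005·V_3 = 0
  0.308·V_3 - 0.005·V_2 = 0
Solving these 3 simultaneous equations (Gaussian elimination) gives:
  V_1 = 4.668 V, V_2 = 0.04697 V, V_3 = 0.0007624 V
I_R5 = (V_3 - V_4)/R5 = (0.0007624 - 0)/3.3 = 0.000231 A
P_R5 = I_R5² × R5 = (0.000231)² × 3.3 = 0.0000001761 W

Final answer: 1.761e-07 W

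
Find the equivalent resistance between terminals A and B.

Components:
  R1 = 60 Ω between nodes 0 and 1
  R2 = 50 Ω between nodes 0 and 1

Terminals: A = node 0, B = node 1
Reduce the network between node 0 (A) and node 1 (B) by series/parallel combination:
  Rp1 = R1 ‖ R2 (parallel, both between nodes 0 and 1) = 1/(1/60 + 1/50) = 27.27 Ω
R_eq = 27.27 Ω

Final answer: 27.27 Ω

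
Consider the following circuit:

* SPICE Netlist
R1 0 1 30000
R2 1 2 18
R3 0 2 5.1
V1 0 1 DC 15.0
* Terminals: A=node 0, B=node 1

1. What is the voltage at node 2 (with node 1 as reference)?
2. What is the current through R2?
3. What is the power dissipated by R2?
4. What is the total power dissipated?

Nodal analysis, taking node 1 as the 0 V reference.
Source V1 fixes V_0 = 15 V.
KCL at each unknown node (sum of currents leaving = 0; resistances in Ω):
  Node 2: (V_2 - 0)/18 + (V_2 - 15)/5.1 = 0
Collecting terms: 0.2516 × V_2 = 2.941  =>  V_2 = 11.69 V
Part 1:
  Read off the nodal solution: V_2 = 11.69 V
Part 2:
  I_R2 = (V_1 - V_2)/R2 = (0 - 11.69)/18 = -0.6494 A
  Magnitude: I_R2 = 0.6494 A
Part 3:
  I_R2 = (V_1 - V_2)/R2 = (0 - 11.69)/18 = -0.6494 A
  P_R2 = I_R2² × R2 = (-0.6494)² × 18 = 7.59 W
Part 4:
  Power in each resistor, P = (ΔV)²/R:
    P_R1 = (15 - 0)²/30000 = 0.0075 W
    P_R2 = (0 - 11.69)²/18 = 7.59 W
    P_R3 = (15 - 11.69)²/5.1 = 2.15 W
  P_total = P_R1 + P_R2 + P_R3 = 9.748 W

Final answers:
1. V_2 = 11.69 V
2. I_R2 = 0.6494 A
3. P_R2 = 7.59 W
4. P_total = 9.748 W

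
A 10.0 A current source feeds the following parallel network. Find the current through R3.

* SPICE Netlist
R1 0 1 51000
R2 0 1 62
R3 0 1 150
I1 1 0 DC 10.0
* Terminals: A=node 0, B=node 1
All resistors sit directly between nodes 0 and 1, so they are in parallel and share one voltage V; the full source current 10 A splits among them.
1/R_par = 1/51000 + 1/62 + 1/150 = 0.02282 S  =>  R_par = 43.83 Ω
V = I × R_par = 10 × 43.83 = 438.3 V
I_R3 = V/R3 = 438.3/150 = 2.922 A

Final answer: 2.922 A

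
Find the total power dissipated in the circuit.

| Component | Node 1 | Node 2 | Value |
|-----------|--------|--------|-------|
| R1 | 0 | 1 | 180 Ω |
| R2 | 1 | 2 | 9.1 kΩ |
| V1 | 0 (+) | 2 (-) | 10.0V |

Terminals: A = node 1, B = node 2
Nodal analysis, taking node 2 as the 0 V reference.
Source V1 fixes V_0 = 10 V.
KCL at each unknown node (sum of currents leaving = 0; resistances in Ω):
  Node 1: (V_1 - 10)/180 + (V_1 - 0)/9100 = 0
Collecting terms: 0.005665 × V_1 = 0.05556  =>  V_1 = 9.806 V
Power in each resistor, P = (ΔV)²/R:
  P_R1 = (10 - 9.806)²/180 = 0.000209 W
  P_R2 = (9.806 - 0)²/9100 = 0.01057 W
P_total = P_R1 + P_R2 = 0.01078 W

Final answer: 0.01078 W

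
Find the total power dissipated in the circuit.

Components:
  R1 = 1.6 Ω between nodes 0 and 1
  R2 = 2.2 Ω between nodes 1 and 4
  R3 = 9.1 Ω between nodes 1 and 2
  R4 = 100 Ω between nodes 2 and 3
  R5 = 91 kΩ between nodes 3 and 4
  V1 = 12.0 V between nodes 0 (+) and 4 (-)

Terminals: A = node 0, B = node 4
Nodal analysis, taking node 4 as the 0 V reference.
Source V1 fixes V_0 = 12 V.
KCL at each unknown node (sum of currents leaving = 0; resistances in Ω):
  Node 1: (V_1 - 12)/1.6 + (V_1 - 0)/2.2 + (V_1 - V_2)/9.1 = 0
  Node 2: (V_2 - V_1)/9.1 + (V_2 - V_3)/100 = 0
  Node 3: (V_3 - V_2)/100 + (V_3 - 0)/91000 = 0
Collecting terms (coefficients in siemens):
  1.189·V_1 - 0.1099·V_2 = 7.5
  0.1199·V_2 - 0.1099·V_1 - 0.01·V_3 = 0
  0.01001·V_3 - 0.01·V_2 = 0
Solving these 3 simultaneous equations (Gaussian elimination) gives:
  V_1 = 6.947 V, V_2 = 6.947 V, V_3 = 6.939 V
Power in each resistor, P = (ΔV)²/R:
  P_R1 = (12 - 6.947)²/1.6 = 15.96 W
  P_R2 = (6.947 - 0)²/2.2 = 21.94 W
  P_R3 = (6.947 - 6.947)²/9.1 = 0.00000005291 W
  P_R4 = (6.947 - 6.939)²/100 = 0.0000005814 W
  P_R5 = (6.939 - 0)²/91000 = 0.0005291 W
P_total = P_R1 + P_R2 + P_R3 + P_R4 + P_R5 = 37.9 W

Final answer: 37.9 W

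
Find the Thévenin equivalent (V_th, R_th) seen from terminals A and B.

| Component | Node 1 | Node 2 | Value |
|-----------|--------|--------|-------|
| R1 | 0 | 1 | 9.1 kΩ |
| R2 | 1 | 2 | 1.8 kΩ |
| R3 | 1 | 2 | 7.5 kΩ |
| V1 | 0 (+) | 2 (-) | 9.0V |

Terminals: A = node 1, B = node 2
Step 1 — V_th is the open-circuit voltage V_A - V_B (nothing connected across the terminals).
Nodal analysis, taking node 2 as the 0 V reference.
Source V1 fixes V_0 = 9 V.
KCL at each unknown node (sum of currents leaving = 0; resistances in Ω):
  Node 1: (V_1 - 9)/9100 + (V_1 - 0)/1800 + (V_1 - 0)/7500 = 0
Collecting terms: 0.0007988 × V_1 = 0.000989  =>  V_1 = 1.238 V
V_th = V_1 - V_2 = 1.238 - 0 = 1.238 V
Step 2 — R_th: zero the source — replace V1 by a short circuit (node 2 merges into node 0) — and find the resistance seen between A (node 1) and B (node 0).
Reduce the network between node 1 (A) and node 0 (B) by series/parallel combination:
  Rp1 = R1 ‖ R2 ‖ R3 (parallel, all between nodes 0 and 1) = 1/(1/9100 + 1/1800 + 1/7500) = 1252 Ω
R_th = 1.252 kΩ

Final answer: V_th = 1.238 V, R_th = 1.252 kΩ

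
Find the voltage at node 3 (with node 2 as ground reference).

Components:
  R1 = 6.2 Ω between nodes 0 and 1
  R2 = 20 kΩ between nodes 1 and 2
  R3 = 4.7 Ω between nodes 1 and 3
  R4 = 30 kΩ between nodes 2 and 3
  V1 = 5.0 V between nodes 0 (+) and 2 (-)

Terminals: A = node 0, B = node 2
Nodal analysis, taking node 2 as the 0 V reference.
Source V1 fixes V_0 = 5 V.
KCL at each unknown node (sum of currents leaving = 0; resistances in Ω):
  Node 1: (V_1 - 5)/6.2 + (V_1 - 0)/20000 + (V_1 - V_3)/4.7 = 0
  Node 3: (V_3 - V_1)/4.7 + (V_3 - 0)/30000 = 0
Collecting terms (coefficients in siemens):
  0.3741·V_1 - 0.2128·V_3 = 0.8065
  0.2128·V_3 - 0.2128·V_1 = 0
Determinant D = (0.3741)(0.2128) - (-0.2128)(-0.2128) = 0.03434
V_1 = [(0.8065)(0.2128) - (-0.2128)(0)]/D = 4.997 V
V_3 = [(0.3741)(0) - (0.8065)(-0.2128)]/D = 4.997 V
The requested potential is V_3 = 4.997 V.

Final answer: V_3 = 4.997 V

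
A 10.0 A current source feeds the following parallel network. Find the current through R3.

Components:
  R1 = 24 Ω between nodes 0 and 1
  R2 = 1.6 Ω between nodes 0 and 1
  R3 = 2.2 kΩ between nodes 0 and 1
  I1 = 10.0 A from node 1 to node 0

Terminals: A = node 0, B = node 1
All resistors sit directly between nodes 0 and 1, so they are in parallel and share one voltage V; the full source current 10 A splits among them.
1/R_par = 1/24 + 1/1.6 + 1/2200 = 0.6671 S  =>  R_par = 1.499 Ω
V = I × R_par = 10 × 1.499 = 14.99 V
I_R3 = V/R3 = 14.99/2200 = 0.006814 A

Final answer: 0.006814 A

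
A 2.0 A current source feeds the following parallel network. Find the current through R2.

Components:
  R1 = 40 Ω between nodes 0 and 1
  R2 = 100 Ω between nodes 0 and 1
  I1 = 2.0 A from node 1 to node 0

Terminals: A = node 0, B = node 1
All resistors sit directly between nodes 0 and 1, so they are in parallel and share one voltage V; the full source current 2 A splits among them.
1/R_par = 1/40 + 1/100 = 0.035 S  =>  R_par = 28.57 Ω
V = I × R_par = 2 × 28.57 = 57.14 V
I_R2 = V/R2 = 57.14/100 = 0.5714 A

Final answer: 0.5714 A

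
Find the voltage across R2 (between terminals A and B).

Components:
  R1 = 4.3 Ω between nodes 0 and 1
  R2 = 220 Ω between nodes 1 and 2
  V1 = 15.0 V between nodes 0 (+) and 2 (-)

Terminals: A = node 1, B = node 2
R1 and R2 are in series across V1 (node 0 → node 1 → node 2), and the output A–B is taken across R2, so this is a voltage divider.
Series current: I = V1/(R1 + R2) = 15/(4.3 + 220) = 15/224.3 = 0.06687 A
V_R2 = I × R2 = V1 × R2/(R1 + R2) = 15 × 220/224.3 = 14.71 V

Final answer: 14.71 V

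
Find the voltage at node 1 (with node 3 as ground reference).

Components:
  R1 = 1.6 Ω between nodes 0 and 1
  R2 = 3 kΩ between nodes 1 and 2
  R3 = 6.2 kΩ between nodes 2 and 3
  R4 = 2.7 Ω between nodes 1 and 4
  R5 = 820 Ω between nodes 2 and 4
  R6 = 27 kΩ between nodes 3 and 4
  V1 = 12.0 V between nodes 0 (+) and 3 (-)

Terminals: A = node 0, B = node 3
Nodal analysis, taking node 3 as the 0 V reference.
Source V1 fixes V_0 = 12 V.
KCL at each unknown node (sum of currents leaving = 0; resistances in Ω):
  Node 1: (V_1 - 12)/1.6 + (V_1 - V_2)/3000 + (V_1 - V_4)/2.7 = 0
  Node 2: (V_2 - V_1)/3000 + (V_2 - 0)/6200 + (V_2 - V_4)/820 = 0
  Node 4: (V_4 - V_1)/2.7 + (V_4 - V_2)/820 + (V_4 - 0)/27000 = 0
Collecting terms (coefficients in siemens):
  0.9957·V_1 - 0.0003333·V_2 - 0.3704·V_4 = 7.5
  0.001714·V_2 - 0.0003333·V_1 - 0.00122·V_4 = 0
  0.3716·V_4 - 0.3704·V_1 - 0.00122·V_2 = 0
Solving these 3 simultaneous equations (Gaussian elimination) gives:
  V_1 = 12 V, V_2 = 10.86 V, V_4 = 11.99 V
The requested potential is V_1 = 12 V.

Final answer: V_1 = 12 V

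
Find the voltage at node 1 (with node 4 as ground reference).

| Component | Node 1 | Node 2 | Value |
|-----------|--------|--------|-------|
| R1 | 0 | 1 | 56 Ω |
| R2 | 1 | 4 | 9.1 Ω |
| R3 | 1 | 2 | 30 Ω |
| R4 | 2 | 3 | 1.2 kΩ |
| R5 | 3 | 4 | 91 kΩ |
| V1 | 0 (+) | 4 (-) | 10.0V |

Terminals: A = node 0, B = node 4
Nodal analysis, taking node 4 as the 0 V reference.
Source V1 fixes V_0 = 10 V.
KCL at each unknown node (sum of currents leaving = 0; resistances in Ω):
  Node 1: (V_1 - 10)/56 + (V_1 - 0)/9.1 + (V_1 - V_2)/30 = 0
  Node 2: (V_2 - V_1)/30 + (V_2 - V_3)/1200 = 0
  Node 3: (V_3 - V_2)/1200 + (V_3 - 0)/91000 = 0
Collecting terms (coefficients in siemens):
  0.1611·V_1 - 0.03333·V_2 = 0.1786
  0.03417·V_2 - 0.03333·V_1 - 0.0008333·V_3 = 0
  0.0008443·V_3 - 0.0008333·V_2 = 0
Solving these 3 simultaneous equations (Gaussian elimination) gives:
  V_1 = 1.398 V, V_2 = 1.397 V, V_3 = 1.379 V
The requested potential is V_1 = 1.398 V.

Final answer: V_1 = 1.398 V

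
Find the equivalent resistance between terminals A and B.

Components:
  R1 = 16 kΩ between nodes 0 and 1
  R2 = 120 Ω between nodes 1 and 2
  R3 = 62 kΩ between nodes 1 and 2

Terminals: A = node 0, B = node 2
Reduce the network between node 0 (A) and node 2 (B) by series/parallel combination:
  Rp1 = R2 ‖ R3 (parallel, both between nodes 1 and 2) = 1/(1/120 + 1/62000) = 119.8 Ω
  Rs1 = R1 + Rp1 (series, joined only at node 1) = 16000 + 119.8 = 16120 Ω
R_eq = 16.12 kΩ

Final answer: 16.12 kΩ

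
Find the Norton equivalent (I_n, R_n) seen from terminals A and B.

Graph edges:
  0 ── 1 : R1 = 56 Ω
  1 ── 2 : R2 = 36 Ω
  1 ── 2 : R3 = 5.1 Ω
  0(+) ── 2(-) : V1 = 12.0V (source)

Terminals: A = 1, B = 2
Find the Thévenin equivalent first; then I_n = V_th/R_th and R_n = R_th.
Step 1 — V_th is the open-circuit voltage V_A - V_B (nothing connected across the terminals).
Nodal analysis, taking node 2 as the 0 V reference.
Source V1 fixes V_0 = 12 V.
KCL at each unknown node (sum of currents leaving = 0; resistances in Ω):
  Node 1: (V_1 - 12)/56 + (V_1 - 0)/36 + (V_1 - 0)/5.1 = 0
Collecting terms: 0.2417 × V_1 = 0.2143  =>  V_1 = 0.8865 V
V_th = V_1 - V_2 = 0.8865 - 0 = 0.8865 V
Step 2 — R_th: zero the source — replace V1 by a short circuit (node 2 merges into node 0) — and find the resistance seen between A (node 1) and B (node 0).
Reduce the network between node 1 (A) and node 0 (B) by series/parallel combination:
  Rp1 = R1 ‖ R2 ‖ R3 (parallel, all between nodes 0 and 1) = 1/(1/56 + 1/36 + 1/5.1) = 4.137 Ω
R_th = 4.137 Ω
I_n = V_th/R_th = 0.8865/4.137 = 0.2143 A, and R_n = R_th = 4.137 Ω

Final answer: I_n = 0.2143 A, R_n = 4.137 Ω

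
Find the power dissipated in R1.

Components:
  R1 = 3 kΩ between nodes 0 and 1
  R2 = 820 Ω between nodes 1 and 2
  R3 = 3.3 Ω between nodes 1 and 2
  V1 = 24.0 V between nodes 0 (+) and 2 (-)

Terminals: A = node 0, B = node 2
Nodal analysis, taking node 2 as the 0 V reference.
Source V1 fixes V_0 = 24 V.
KCL at each unknown node (sum of currents leaving = 0; resistances in Ω):
  Node 1: (V_1 - 24)/3000 + (V_1 - 0)/820 + (V_1 - 0)/3.3 = 0
Collecting terms: 0.3046 × V_1 = 0.008  =>  V_1 = 0.02627 V
I_R1 = (V_0 - V_1)/R1 = (24 - 0.02627)/3000 = 0.007991 A
P_R1 = I_R1² × R1 = (0.007991)² × 3000 = 0.1916 W

Final answer: 0.1916 W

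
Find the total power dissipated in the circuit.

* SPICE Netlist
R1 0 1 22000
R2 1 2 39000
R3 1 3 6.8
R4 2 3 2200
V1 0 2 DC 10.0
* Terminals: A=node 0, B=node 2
Nodal analysis, taking node 2 as the 0 V reference.
Source V1 fixes V_0 = 10 V.
KCL at each unknown node (sum of currents leaving = 0; resistances in Ω):
  Node 1: (V_1 - 10)/22000 + (V_1 - 0)/39000 + (V_1 - V_3)/6.8 = 0
  Node 3: (V_3 - V_1)/6.8 + (V_3 - 0)/2200 = 0
Collecting terms (coefficients in siemens):
  0.1471·V_1 - 0.1471·V_3 = 0.0004545
  0.1475·V_3 - 0.1471·V_1 = 0
Determinant D = (0.1471)(0.1475) - (-0.1471)(-0.1471) = 0.00007733
V_1 = [(0.0004545)(0.1475) - (-0.1471)(0)]/D = 0.8671 V
V_3 = [(0.1471)(0) - (0.0004545)(-0.1471)]/D = 0.8644 V
Power in each resistor, P = (ΔV)²/R:
  P_R1 = (10 - 0.8671)²/22000 = 0.003791 W
  P_R2 = (0.8671 - 0)²/39000 = 0.00001928 W
  P_R3 = (0.8671 - 0.8644)²/6.8 = 0.00000105 W
  P_R4 = (0 - 0.8644)²/2200 = 0.0003396 W
P_total = P_R1 + P_R2 + P_R3 + P_R4 = 0.004151 W

Final answer: 0.004151 W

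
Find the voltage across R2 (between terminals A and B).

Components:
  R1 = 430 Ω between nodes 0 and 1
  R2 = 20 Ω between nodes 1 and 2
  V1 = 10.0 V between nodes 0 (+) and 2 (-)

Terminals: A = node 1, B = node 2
R1 and R2 are in series across V1 (node 0 → node 1 → node 2), and the output A–B is taken across R2, so this is a voltage divider.
Series current: I = V1/(R1 + R2) = 10/(430 + 20) = 10/450 = 0.02222 A
V_R2 = I × R2 = V1 × R2/(R1 + R2) = 10 × 20/450 = 0.4444 V

Final answer: 0.4444 V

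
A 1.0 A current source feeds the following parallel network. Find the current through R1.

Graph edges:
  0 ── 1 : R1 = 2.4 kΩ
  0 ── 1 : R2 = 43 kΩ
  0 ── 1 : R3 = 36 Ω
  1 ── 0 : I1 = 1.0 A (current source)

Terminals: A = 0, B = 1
All resistors sit directly between nodes 0 and 1, so they are in parallel and share one voltage V; the full source current 1 A splits among them.
1/R_par = 1/2400 + 1/43000 + 1/36 = 0.02822 S  =>  R_par = 35.44 Ω
V = I × R_par = 1 × 35.44 = 35.44 V
I_R1 = V/R1 = 35.44/2400 = 0.01477 A

Final answer: 0.01477 A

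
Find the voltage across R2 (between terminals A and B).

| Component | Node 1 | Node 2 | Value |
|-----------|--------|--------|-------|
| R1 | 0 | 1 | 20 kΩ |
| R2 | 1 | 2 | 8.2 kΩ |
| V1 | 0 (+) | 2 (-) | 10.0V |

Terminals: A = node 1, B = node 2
R1 and R2 are in series across V1 (node 0 → node 1 → node 2), and the output A–B is taken across R2, so this is a voltage divider.
Series current: I = V1/(R1 + R2) = 10/(20000 + 8200) = 10/28200 = 0.0003546 A
V_R2 = I × R2 = V1 × R2/(R1 + R2) = 10 × 8200/28200 = 2.908 V

Final answer: 2.908 V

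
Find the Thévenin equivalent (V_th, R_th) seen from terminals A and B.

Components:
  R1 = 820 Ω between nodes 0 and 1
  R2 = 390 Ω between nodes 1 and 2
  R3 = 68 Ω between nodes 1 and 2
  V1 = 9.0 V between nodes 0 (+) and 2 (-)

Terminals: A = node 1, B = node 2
Step 1 — V_th is the open-circuit voltage V_A - V_B (nothing connected across the terminals).
Nodal analysis, taking node 2 as the 0 V reference.
Source V1 fixes V_0 = 9 V.
KCL at each unknown node (sum of currents leaving = 0; resistances in Ω):
  Node 1: (V_1 - 9)/820 + (V_1 - 0)/390 + (V_1 - 0)/68 = 0
Collecting terms: 0.01849 × V_1 = 0.01098  =>  V_1 = 0.5936 V
V_th = V_1 - V_2 = 0.5936 - 0 = 0.5936 V
Step 2 — R_th: zero the source — replace V1 by a short circuit (node 2 merges into node 0) — and find the resistance seen between A (node 1) and B (node 0).
Reduce the network between node 1 (A) and node 0 (B) by series/parallel combination:
  Rp1 = R1 ‖ R2 ‖ R3 (parallel, all between nodes 0 and 1) = 1/(1/820 + 1/390 + 1/68) = 54.08 Ω
R_th = 54.08 Ω

Final answer: V_th = 0.5936 V, R_th = 54.08 Ω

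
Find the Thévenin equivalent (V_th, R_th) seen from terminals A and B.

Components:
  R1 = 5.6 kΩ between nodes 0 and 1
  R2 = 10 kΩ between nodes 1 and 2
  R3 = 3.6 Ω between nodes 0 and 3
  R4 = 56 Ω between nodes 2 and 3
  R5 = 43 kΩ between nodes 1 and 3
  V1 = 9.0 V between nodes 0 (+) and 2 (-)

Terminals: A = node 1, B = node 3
Step 1 — V_th is the open-circuit voltage V_A - V_B (nothing connected across the terminals).
Nodal analysis, taking node 2 as the 0 V reference.
Source V1 fixes V_0 = 9 V.
KCL at each unknown node (sum of currents leaving = 0; resistances in Ω):
  Node 1: (V_1 - 9)/5600 + (V_1 - 0)/10000 + (V_1 - V_3)/43000 = 0
  Node 3: (V_3 - 9)/3.6 + (V_3 - 0)/56 + (V_3 - V_1)/43000 = 0
Collecting terms (coefficients in siemens):
  0.0003018·V_1 - 0.00002326·V_3 = 0.001607
  0.2957·V_3 - 0.00002326·V_1 = 2.5
Determinant D = (0.0003018)(0.2957) - (-0.00002326)(-0.00002326) = 0.00008924
V_1 = [(0.001607)(0.2957) - (-0.00002326)(2.5)]/D = 5.976 V
V_3 = [(0.0003018)(2.5) - (0.001607)(-0.00002326)]/D = 8.456 V
V_th = V_1 - V_3 = 5.976 - 8.456 = -2.48 V
Step 2 — R_th: zero the source — replace V1 by a short circuit (node 2 merges into node 0) — and find the resistance seen between A (node 1) and B (node 3).
Reduce the network between node 1 (A) and node 3 (B) by series/parallel combination:
  Rp1 = R1 ‖ R2 (parallel, both between nodes 0 and 1) = 1/(1/5600 + 1/10000) = 3590 Ω
  Rp2 = R3 ‖ R4 (parallel, both between nodes 0 and 3) = 1/(1/3.6 + 1/56) = 3.383 Ω
  Rs1 = Rp1 + Rp2 (series, joined only at node 0) = 3590 + 3.383 = 3593 Ω
  Rp3 = R5 ‖ Rs1 (parallel, both between nodes 1 and 3) = 1/(1/43000 + 1/3593) = 3316 Ω
R_th = 3.316 kΩ

Final answer: V_th = -2.48 V, R_th = 3.316 kΩ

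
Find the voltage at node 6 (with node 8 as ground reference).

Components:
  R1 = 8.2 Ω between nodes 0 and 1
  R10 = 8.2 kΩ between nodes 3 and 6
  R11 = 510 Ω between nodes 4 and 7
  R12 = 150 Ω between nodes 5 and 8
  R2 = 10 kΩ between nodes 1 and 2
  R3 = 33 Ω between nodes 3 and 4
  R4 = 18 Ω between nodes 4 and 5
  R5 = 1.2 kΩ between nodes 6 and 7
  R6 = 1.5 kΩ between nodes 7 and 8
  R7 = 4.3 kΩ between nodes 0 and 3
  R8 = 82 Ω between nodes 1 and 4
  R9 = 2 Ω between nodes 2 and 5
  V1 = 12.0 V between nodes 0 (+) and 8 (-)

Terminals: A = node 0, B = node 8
Nodal analysis, taking node 8 as the 0 V reference.
Source V1 fixes V_0 = 12 V.
KCL at each unknown node (sum of currents leaving = 0; resistances in Ω):
  Node 1: (V_1 - 12)/8.2 + (V_1 - V_2)/10000 + (V_1 - V_4)/82 = 0
  Node 2: (V_2 - V_1)/10000 + (V_2 - V_5)/2 = 0
  Node 3: (V_3 - V_4)/33 + (V_3 - 12)/4300 + (V_3 - V_6)/8200 = 0
  Node 4: (V_4 - V_3)/33 + (V_4 - V_5)/18 + (V_4 - V_1)/82 + (V_4 - V_7)/510 = 0
  Node 5: (V_5 - V_4)/18 + (V_5 - V_2)/2 + (V_5 - 0)/150 = 0
  Node 6: (V_6 - V_7)/1200 + (V_6 - V_3)/8200 = 0
  Node 7: (V_7 - V_6)/1200 + (V_7 - 0)/1500 + (V_7 - V_4)/510 = 0
Collecting terms (coefficients in siemens):
  0.1342·V_1 - 0.0001·V_2 - 0.0122·V_4 = 1.463
  0.5001·V_2 - 0.0001·V_1 - 0.5·V_5 = 0
  0.03066·V_3 - 0.0303·V_4 - 0.000122·V_6 = 0.002791
  0.1·V_4 - 0.0122·V_1 - 0.0303·V_3 - 0.05556·V_5 - 0.001961·V_7 = 0
  0.5622·V_5 - 0.5·V_2 - 0.05556·V_4 = 0
  0.0009553·V_6 - 0.000122·V_3 - 0.0008333·V_7 = 0
  0.003461·V_7 - 0.001961·V_4 - 0.0008333·V_6 = 0
Solving these 7 simultaneous equations (Gaussian elimination) gives:
  V_1 = 11.6 V, V_2 = 6.85 V, V_3 = 7.689 V, V_4 = 7.662 V
  V_5 = 6.849 V, V_6 = 6.037 V, V_7 = 5.795 V
The requested potential is V_6 = 6.037 V.

Final answer: V_6 = 6.037 V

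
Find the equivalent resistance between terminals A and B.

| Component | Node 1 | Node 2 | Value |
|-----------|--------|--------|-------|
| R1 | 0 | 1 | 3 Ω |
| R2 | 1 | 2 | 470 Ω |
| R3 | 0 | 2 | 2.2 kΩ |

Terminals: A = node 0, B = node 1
Reduce the network between node 0 (A) and node 1 (B) by series/parallel combination:
  Rs1 = R3 + R2 (series, joined only at node 2) = 2200 + 470 = 2670 Ω
  Rp1 = R1 ‖ Rs1 (parallel, both between nodes 0 and 1) = 1/(1/3 + 1/2670) = 2.997 Ω
R_eq = 2.997 Ω

Final answer: 2.997 Ω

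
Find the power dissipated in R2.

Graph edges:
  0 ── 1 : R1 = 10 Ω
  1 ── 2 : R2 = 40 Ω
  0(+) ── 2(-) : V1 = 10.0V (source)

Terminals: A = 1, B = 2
Nodal analysis, taking node 2 as the 0 V reference.
Source V1 fixes V_0 = 10 V.
KCL at each unknown node (sum of currents leaving = 0; resistances in Ω):
  Node 1: (V_1 - 10)/10 + (V_1 - 0)/40 = 0
Collecting terms: 0.125 × V_1 = 1  =>  V_1 = 8 V
I_R2 = (V_1 - V_2)/R2 = (8 - 0)/40 = 0.2 A
P_R2 = I_R2² × R2 = (0.2)² × 40 = 1.6 W

Final answer: 1.6 W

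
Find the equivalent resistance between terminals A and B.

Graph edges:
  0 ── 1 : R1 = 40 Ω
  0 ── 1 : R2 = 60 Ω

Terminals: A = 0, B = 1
Reduce the network between node 0 (A) and node 1 (B) by series/parallel combination:
  Rp1 = R1 ‖ R2 (parallel, both between nodes 0 and 1) = 1/(1/40 + 1/60) = 24 Ω
R_eq = 24 Ω

Final answer: 24 Ω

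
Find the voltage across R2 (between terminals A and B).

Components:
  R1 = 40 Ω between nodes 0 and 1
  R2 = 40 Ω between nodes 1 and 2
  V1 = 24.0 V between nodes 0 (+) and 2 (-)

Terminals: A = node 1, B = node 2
R1 and R2 are in series across V1 (node 0 → node 1 → node 2), and the output A–B is taken across R2, so this is a voltage divider.
Series current: I = V1/(R1 + R2) = 24/(40 + 40) = 24/80 = 0.3 A
V_R2 = I × R2 = V1 × R2/(R1 + R2) = 24 × 40/80 = 12 V

Final answer: 12 V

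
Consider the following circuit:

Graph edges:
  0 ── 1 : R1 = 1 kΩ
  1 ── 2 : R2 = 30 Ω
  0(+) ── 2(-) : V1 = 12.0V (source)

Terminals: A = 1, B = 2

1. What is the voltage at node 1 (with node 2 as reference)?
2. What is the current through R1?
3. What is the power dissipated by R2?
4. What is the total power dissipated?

Nodal analysis, taking node 2 as the 0 V reference.
Source V1 fixes V_0 = 12 V.
KCL at each unknown node (sum of currents leaving = 0; resistances in Ω):
  Node 1: (V_1 - 12)/1000 + (V_1 - 0)/30 = 0
Collecting terms: 0.03433 × V_1 = 0.012  =>  V_1 = 0.3495 V
Part 1:
  Read off the nodal solution: V_1 = 0.3495 V
Part 2:
  I_R1 = (V_0 - V_1)/R1 = (12 - 0.3495)/1000 = 0.01165 A
  Magnitude: I_R1 = 0.01165 A
Part 3:
  I_R2 = (V_1 - V_2)/R2 = (0.3495 - 0)/30 = 0.01165 A
  P_R2 = I_R2² × R2 = (0.01165)² × 30 = 0.004072 W
Part 4:
  Power in each resistor, P = (ΔV)²/R:
    P_R1 = (12 - 0.3495)²/1000 = 0.1357 W
    P_R2 = (0.3495 - 0)²/30 = 0.004072 W
  P_total = P_R1 + P_R2 = 0.1398 W

Final answers:
1. V_1 = 0.3495 V
2. I_R1 = 0.01165 A
3. P_R2 = 0.004072 W
4. P_total = 0.1398 W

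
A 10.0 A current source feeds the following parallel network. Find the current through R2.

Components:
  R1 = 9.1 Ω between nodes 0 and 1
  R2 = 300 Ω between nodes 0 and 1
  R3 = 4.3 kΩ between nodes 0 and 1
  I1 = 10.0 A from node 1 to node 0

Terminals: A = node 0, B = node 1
All resistors sit directly between nodes 0 and 1, so they are in parallel and share one voltage V; the full source current 10 A splits among them.
1/R_par = 1/9.1 + 1/300 + 1/4300 = 0.1135 S  =>  R_par = 8.814 Ω
V = I × R_par = 10 × 8.814 = 88.14 V
I_R2 = V/R2 = 88.14/300 = 0.2938 A

Final answer: 0.2938 A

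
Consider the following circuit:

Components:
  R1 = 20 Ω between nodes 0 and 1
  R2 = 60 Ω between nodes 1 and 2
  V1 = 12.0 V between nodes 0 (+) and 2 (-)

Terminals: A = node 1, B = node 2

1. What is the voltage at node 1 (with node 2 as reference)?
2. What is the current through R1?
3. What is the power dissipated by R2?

Nodal analysis, taking node 2 as the 0 V reference.
Source V1 fixes V_0 = 12 V.
KCL at each unknown node (sum of currents leaving = 0; resistances in Ω):
  Node 1: (V_1 - 12)/20 + (V_1 - 0)/60 = 0
Collecting terms: 0.06667 × V_1 = 0.6  =>  V_1 = 9 V
Part 1:
  Read off the nodal solution: V_1 = 9 V
Part 2:
  I_R1 = (V_0 - V_1)/R1 = (12 - 9)/20 = 0.15 A
  Magnitude: I_R1 = 0.15 A
Part 3:
  I_R2 = (V_1 - V_2)/R2 = (9 - 0)/60 = 0.15 A
  P_R2 = I_R2² × R2 = (0.15)² × 60 = 1.35 W

Final answers:
1. V_1 = 9 V
2. I_R1 = 0.15 A
3. P_R2 = 1.35 W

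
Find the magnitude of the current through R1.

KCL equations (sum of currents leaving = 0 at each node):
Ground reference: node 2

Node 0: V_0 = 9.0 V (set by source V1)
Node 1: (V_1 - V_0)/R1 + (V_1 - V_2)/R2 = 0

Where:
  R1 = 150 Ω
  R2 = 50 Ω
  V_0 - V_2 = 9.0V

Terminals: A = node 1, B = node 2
Nodal analysis, taking node 2 as the 0 V reference.
Source V1 fixes V_0 = 9 V.
KCL at each unknown node (sum of currents leaving = 0; resistances in Ω):
  Node 1: (V_1 - 9)/150 + (V_1 - 0)/50 = 0
Collecting terms: 0.02667 × V_1 = 0.06  =>  V_1 = 2.25 V
I_R1 = (V_0 - V_1)/R1 = (9 - 2.25)/150 = 0.045 A
|I_R1| = 0.045 A

Final answer: |I_R1| = 0.045 A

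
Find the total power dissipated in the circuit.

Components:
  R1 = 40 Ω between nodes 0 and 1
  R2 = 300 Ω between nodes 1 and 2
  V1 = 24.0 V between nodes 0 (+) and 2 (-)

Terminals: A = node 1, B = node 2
Nodal analysis, taking node 2 as the 0 V reference.
Source V1 fixes V_0 = 24 V.
KCL at each unknown node (sum of currents leaving = 0; resistances in Ω):
  Node 1: (V_1 - 24)/40 + (V_1 - 0)/300 = 0
Collecting terms: 0.02833 × V_1 = 0.6  =>  V_1 = 21.18 V
Power in each resistor, P = (ΔV)²/R:
  P_R1 = (24 - 21.18)²/40 = 0.1993 W
  P_R2 = (21.18 - 0)²/300 = 1.495 W
P_total = P_R1 + P_R2 = 1.694 W

Final answer: 1.694 W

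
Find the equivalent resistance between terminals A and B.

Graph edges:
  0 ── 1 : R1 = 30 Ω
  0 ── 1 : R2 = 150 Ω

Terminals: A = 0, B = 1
Reduce the network between node 0 (A) and node 1 (B) by series/parallel combination:
  Rp1 = R1 ‖ R2 (parallel, both between nodes 0 and 1) = 1/(1/30 + 1/150) = 25 Ω
R_eq = 25 Ω

Final answer: 25 Ω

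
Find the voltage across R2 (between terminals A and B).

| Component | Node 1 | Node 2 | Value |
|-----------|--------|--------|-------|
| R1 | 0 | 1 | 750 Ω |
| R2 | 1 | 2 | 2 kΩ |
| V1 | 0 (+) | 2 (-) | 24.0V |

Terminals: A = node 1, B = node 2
R1 and R2 are in series across V1 (node 0 → node 1 → node 2), and the output A–B is taken across R2, so this is a voltage divider.
Series current: I = V1/(R1 + R2) = 24/(750 + 2000) = 24/2750 = 0.008727 A
V_R2 = I × R2 = V1 × R2/(R1 + R2) = 24 × 2000/2750 = 17.45 V

Final answer: 17.45 V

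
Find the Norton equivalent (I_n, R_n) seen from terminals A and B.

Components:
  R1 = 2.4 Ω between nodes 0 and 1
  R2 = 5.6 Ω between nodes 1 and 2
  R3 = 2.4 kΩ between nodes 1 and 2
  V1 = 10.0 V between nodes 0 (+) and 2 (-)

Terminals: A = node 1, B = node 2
Find the Thévenin equivalent first; then I_n = V_th/R_th and R_n = R_th.
Step 1 — V_th is the open-circuit voltage V_A - V_B (nothing connected across the terminals).
Nodal analysis, taking node 2 as the 0 V reference.
Source V1 fixes V_0 = 10 V.
KCL at each unknown node (sum of currents leaving = 0; resistances in Ω):
  Node 1: (V_1 - 10)/2.4 + (V_1 - 0)/5.6 + (V_1 - 0)/2400 = 0
Collecting terms: 0.5957 × V_1 = 4.167  =>  V_1 = 6.995 V
V_th = V_1 - V_2 = 6.995 - 0 = 6.995 V
Step 2 — R_th: zero the source — replace V1 by a short circuit (node 2 merges into node 0) — and find the resistance seen between A (node 1) and B (node 0).
Reduce the network between node 1 (A) and node 0 (B) by series/parallel combination:
  Rp1 = R1 ‖ R2 ‖ R3 (parallel, all between nodes 0 and 1) = 1/(1/2.4 + 1/5.6 + 1/2400) = 1.679 Ω
R_th = 1.679 Ω
I_n = V_th/R_th = 6.995/1.679 = 4.167 A, and R_n = R_th = 1.679 Ω

Final answer: I_n = 4.167 A, R_n = 1.679 Ω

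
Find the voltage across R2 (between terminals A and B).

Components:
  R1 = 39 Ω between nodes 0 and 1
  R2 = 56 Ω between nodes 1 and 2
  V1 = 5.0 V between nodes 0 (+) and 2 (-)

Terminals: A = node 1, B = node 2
R1 and R2 are in series across V1 (node 0 → node 1 → node 2), and the output A–B is taken across R2, so this is a voltage divider.
Series current: I = V1/(R1 + R2) = 5/(39 + 56) = 5/95 = 0.05263 A
V_R2 = I × R2 = V1 × R2/(R1 + R2) = 5 × 56/95 = 2.947 V

Final answer: 2.947 V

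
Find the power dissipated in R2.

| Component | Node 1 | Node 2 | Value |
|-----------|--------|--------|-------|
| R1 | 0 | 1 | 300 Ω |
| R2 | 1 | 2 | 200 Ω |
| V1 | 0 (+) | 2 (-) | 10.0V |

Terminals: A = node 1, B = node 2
Nodal analysis, taking node 2 as the 0 V reference.
Source V1 fixes V_0 = 10 V.
KCL at each unknown node (sum of currents leaving = 0; resistances in Ω):
  Node 1: (V_1 - 10)/300 + (V_1 - 0)/200 = 0
Collecting terms: 0.008333 × V_1 = 0.03333  =>  V_1 = 4 V
I_R2 = (V_1 - V_2)/R2 = (4 - 0)/200 = 0.02 A
P_R2 = I_R2² × R2 = (0.02)² × 200 = 0.08 W

Final answer: 0.08 W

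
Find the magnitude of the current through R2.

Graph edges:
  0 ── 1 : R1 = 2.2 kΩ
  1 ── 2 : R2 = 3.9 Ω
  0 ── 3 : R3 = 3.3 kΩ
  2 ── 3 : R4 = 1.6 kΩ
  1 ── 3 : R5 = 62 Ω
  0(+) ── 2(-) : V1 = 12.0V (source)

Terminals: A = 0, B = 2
Nodal analysis, taking node 2 as the 0 V reference.
Source V1 fixes V_0 = 12 V.
KCL at each unknown node (sum of currents leaving = 0; resistances in Ω):
  Node 1: (V_1 - 12)/2200 + (V_1 - 0)/3.9 + (V_1 - V_3)/62 = 0
  Node 3: (V_3 - 12)/3300 + (V_3 - 0)/1600 + (V_3 - V_1)/62 = 0
Collecting terms (coefficients in siemens):
  0.273·V_1 - 0.01613·V_3 = 0.005455
  0.01706·V_3 - 0.01613·V_1 = 0.003636
Determinant D = (0.273)(0.01706) - (-0.01613)(-0.01613) = 0.004396
V_1 = [(0.005455)(0.01706) - (-0.01613)(0.003636)]/D = 0.0345 V
V_3 = [(0.273)(0.003636) - (0.005455)(-0.01613)]/D = 0.2458 V
I_R2 = (V_1 - V_2)/R2 = (0.0345 - 0)/3.9 = 0.008847 A
|I_R2| = 0.008847 A

Final answer: |I_R2| = 0.008847 A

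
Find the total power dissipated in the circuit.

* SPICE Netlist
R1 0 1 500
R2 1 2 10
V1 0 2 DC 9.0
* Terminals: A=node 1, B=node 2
Nodal analysis, taking node 2 as the 0 V reference.
Source V1 fixes V_0 = 9 V.
KCL at each unknown node (sum of currents leaving = 0; resistances in Ω):
  Node 1: (V_1 - 9)/500 + (V_1 - 0)/10 = 0
Collecting terms: 0.102 × V_1 = 0.018  =>  V_1 = 0.1765 V
Power in each resistor, P = (ΔV)²/R:
  P_R1 = (9 - 0.1765)²/500 = 0.1557 W
  P_R2 = (0.1765 - 0)²/10 = 0.003114 W
P_total = P_R1 + P_R2 = 0.1588 W

Final answer: 0.1588 W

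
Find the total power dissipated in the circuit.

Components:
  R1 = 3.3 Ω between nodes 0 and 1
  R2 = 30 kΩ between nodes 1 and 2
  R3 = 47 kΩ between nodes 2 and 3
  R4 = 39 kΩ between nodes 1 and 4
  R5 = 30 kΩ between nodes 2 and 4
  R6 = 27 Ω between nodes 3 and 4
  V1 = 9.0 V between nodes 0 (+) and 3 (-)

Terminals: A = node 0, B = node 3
Nodal analysis, taking node 3 as the 0 V reference.
Source V1 fixes V_0 = 9 V.
KCL at each unknown node (sum of currents leaving = 0; resistances in Ω):
  Node 1: (V_1 - 9)/3.3 + (V_1 - V_2)/30000 + (V_1 - V_4)/39000 = 0
  Node 2: (V_2 - V_1)/30000 + (V_2 - 0)/47000 + (V_2 - V_4)/30000 = 0
  Node 4: (V_4 - V_1)/39000 + (V_4 - V_2)/30000 + (V_4 - 0)/27 = 0
Collecting terms (coefficients in siemens):
  0.3031·V_1 - 0.00003333·V_2 - 0.00002564·V_4 = 2.727
  0.00008794·V_2 - 0.00003333·V_1 - 0.00003333·V_4 = 0
  0.0371·V_4 - 0.00002564·V_1 - 0.00003333·V_2 = 0
Solving these 3 simultaneous equations (Gaussian elimination) gives:
  V_1 = 8.999 V, V_2 = 3.414 V, V_4 = 0.009288 V
Power in each resistor, P = (ΔV)²/R:
  P_R1 = (9 - 8.999)²/3.3 = 0.0000005728 W
  P_R2 = (8.999 - 3.414)²/30000 = 0.001039 W
  P_R3 = (3.414 - 0)²/47000 = 0.000248 W
  P_R4 = (8.999 - 0.009288)²/39000 = 0.002072 W
  P_R5 = (3.414 - 0.009288)²/30000 = 0.0003865 W
  P_R6 = (0 - 0.009288)²/27 = 0.000003195 W
P_total = P_R1 + P_R2 + P_R3 + P_R4 + P_R5 + P_R6 = 0.00375 W

Final answer: 0.00375 W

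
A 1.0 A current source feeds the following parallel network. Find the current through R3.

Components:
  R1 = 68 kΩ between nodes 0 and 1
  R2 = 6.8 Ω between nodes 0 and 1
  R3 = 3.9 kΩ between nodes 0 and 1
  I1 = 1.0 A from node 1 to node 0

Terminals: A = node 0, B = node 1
All resistors sit directly between nodes 0 and 1, so they are in parallel and share one voltage V; the full source current 1 A splits among them.
1/R_par = 1/68000 + 1/6.8 + 1/3900 = 0.1473 S  =>  R_par = 6.787 Ω
V = I × R_par = 1 × 6.787 = 6.787 V
I_R3 = V/R3 = 6.787/3900 = 0.00174 A

Final answer: 0.00174 A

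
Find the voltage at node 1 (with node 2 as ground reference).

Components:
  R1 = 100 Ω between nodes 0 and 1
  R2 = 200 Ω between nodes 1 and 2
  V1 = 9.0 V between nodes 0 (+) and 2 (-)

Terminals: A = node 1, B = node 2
Nodal analysis, taking node 2 as the 0 V reference.
Source V1 fixes V_0 = 9 V.
KCL at each unknown node (sum of currents leaving = 0; resistances in Ω):
  Node 1: (V_1 - 9)/100 + (V_1 - 0)/200 = 0
Collecting terms: 0.015 × V_1 = 0.09  =>  V_1 = 6 V
The requested potential is V_1 = 6 V.

Final answer: V_1 = 6 V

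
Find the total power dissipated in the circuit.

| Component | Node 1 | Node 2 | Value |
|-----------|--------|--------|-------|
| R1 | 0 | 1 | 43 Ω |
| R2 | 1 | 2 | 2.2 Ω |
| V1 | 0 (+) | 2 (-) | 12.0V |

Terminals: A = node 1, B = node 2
Nodal analysis, taking node 2 as the 0 V reference.
Source V1 fixes V_0 = 12 V.
KCL at each unknown node (sum of currents leaving = 0; resistances in Ω):
  Node 1: (V_1 - 12)/43 + (V_1 - 0)/2.2 = 0
Collecting terms: 0.4778 × V_1 = 0.2791  =>  V_1 = 0.5841 V
Power in each resistor, P = (ΔV)²/R:
  P_R1 = (12 - 0.5841)²/43 = 3.031 W
  P_R2 = (0.5841 - 0)²/2.2 = 0.1551 W
P_total = P_R1 + P_R2 = 3.186 W

Final answer: 3.186 W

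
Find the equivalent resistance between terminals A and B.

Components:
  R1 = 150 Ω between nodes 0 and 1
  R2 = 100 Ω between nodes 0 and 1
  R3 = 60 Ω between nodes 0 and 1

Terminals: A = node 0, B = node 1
Reduce the network between node 0 (A) and node 1 (B) by series/parallel combination:
  Rp1 = R1 ‖ R2 ‖ R3 (parallel, all between nodes 0 and 1) = 1/(1/150 + 1/100 + 1/60) = 30 Ω
R_eq = 30 Ω

Final answer: 30 Ω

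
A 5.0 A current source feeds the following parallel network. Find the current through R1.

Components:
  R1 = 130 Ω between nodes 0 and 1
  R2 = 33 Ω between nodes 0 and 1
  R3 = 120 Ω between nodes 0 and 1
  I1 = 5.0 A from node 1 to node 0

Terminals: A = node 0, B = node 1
All resistors sit directly between nodes 0 and 1, so they are in parallel and share one voltage V; the full source current 5 A splits among them.
1/R_par = 1/130 + 1/33 + 1/120 = 0.04633 S  =>  R_par = 21.58 Ω
V = I × R_par = 5 × 21.58 = 107.9 V
I_R1 = V/R1 = 107.9/130 = 0.8302 A

Final answer: 0.8302 A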